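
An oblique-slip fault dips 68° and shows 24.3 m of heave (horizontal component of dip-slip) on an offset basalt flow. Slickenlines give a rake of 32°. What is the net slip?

dip-slip = heave / cos(dip) = 24.3 / cos(68°) = 64.87 m
net slip = dip-slip / sin(rake) = 64.87 / sin(32°) = 122 m

122 m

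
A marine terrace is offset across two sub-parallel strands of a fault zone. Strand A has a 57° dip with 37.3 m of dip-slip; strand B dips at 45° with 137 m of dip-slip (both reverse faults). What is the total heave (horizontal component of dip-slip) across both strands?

117 m

heave_A = 37.3 × cos(57°) = 20.32 m
heave_B = 137 × cos(45°) = 96.87 m
total = 20.32 + 96.87 = 117 m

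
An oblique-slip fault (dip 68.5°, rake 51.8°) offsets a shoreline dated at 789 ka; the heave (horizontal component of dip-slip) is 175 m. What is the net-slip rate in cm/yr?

0.0770 cm/yr

dip-slip = heave / cos(dip) = 175 / cos(68.5°) = 477.5 m
net slip = dip-slip / sin(rake) = 477.5 / sin(51.8°) = 607.6 m
rate = 607.6 m / 789 ka = 0.000770 m/yr = 0.0770 cm/yr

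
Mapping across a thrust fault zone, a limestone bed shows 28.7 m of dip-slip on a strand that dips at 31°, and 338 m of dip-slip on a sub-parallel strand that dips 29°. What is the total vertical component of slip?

179 m

throw_A = 28.7 × sin(31°) = 14.78 m
throw_B = 338 × sin(29°) = 163.9 m
total = 14.78 + 163.9 = 179 m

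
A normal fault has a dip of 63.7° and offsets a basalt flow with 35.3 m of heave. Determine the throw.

throw = heave × tan(dip) = 35.3 × tan(63.7°) = 71.4 m

71.4 m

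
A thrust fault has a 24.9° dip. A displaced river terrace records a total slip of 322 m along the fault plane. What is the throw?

throw = dip-slip × sin(dip) = 322 m × sin(24.9°) = 136 m

136 m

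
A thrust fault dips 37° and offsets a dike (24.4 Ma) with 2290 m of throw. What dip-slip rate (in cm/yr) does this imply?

dip-slip = throw / sin(dip) = 2290 m / sin(37°) = 3805 m
rate = 3805 m / 24.4 Ma = 0.000156 m/yr = 0.0156 cm/yr

0.0156 cm/yr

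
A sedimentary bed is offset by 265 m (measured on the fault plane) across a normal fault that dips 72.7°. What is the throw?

throw = dip-slip × sin(dip) = 265 m × sin(72.7°) = 253 m

253 m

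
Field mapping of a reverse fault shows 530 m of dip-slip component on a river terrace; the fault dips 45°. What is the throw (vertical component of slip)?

375 m

throw = dip-slip × sin(dip) = 530 m × sin(45°) = 375 m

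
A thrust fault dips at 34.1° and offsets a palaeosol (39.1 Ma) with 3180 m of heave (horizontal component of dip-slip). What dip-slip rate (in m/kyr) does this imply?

0.0982 m/kyr

dip-slip = heave / cos(dip) = 3180 m / cos(34.1°) = 3840 m
rate = 3840 m / 39.1 Ma = 0.0000982 m/yr = 0.0982 m/kyr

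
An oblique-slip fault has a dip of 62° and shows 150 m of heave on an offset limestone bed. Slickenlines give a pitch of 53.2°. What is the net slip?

dip-slip = heave / cos(dip) = 150 / cos(62°) = 319.5 m
net slip = dip-slip / sin(rake) = 319.5 / sin(53.2°) = 399 m

399 m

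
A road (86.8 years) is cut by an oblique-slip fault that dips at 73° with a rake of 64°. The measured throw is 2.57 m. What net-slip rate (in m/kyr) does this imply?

dip-slip = throw / sin(dip) = 2.57 / sin(73°) = 2.687 m
net slip = dip-slip / sin(rake) = 2.687 / sin(64°) = 2.990 m
rate = 2.990 m / 86.8 years = 0.0344 m/yr = 34.4 m/kyr

34.4 m/kyr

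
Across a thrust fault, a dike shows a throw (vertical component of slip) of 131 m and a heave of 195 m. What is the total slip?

235 m

net slip = √(throw² + heave²) = √(131² + 195²) = 235 m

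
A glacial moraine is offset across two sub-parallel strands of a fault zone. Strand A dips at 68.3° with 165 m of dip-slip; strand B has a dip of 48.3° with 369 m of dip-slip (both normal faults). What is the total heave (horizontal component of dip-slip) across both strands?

heave_A = 165 × cos(68.3°) = 61.01 m
heave_B = 369 × cos(48.3°) = 245.5 m
total = 61.01 + 245.5 = 306 m

306 m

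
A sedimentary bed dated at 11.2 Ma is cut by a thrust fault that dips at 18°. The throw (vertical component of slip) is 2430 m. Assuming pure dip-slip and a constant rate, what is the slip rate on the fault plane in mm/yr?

0.702 mm/yr

dip-slip = throw / sin(dip) = 2430 m / sin(18°) = 7864 m
rate = 7864 m / 11.2 Ma = 0.000702 m/yr = 0.702 mm/yr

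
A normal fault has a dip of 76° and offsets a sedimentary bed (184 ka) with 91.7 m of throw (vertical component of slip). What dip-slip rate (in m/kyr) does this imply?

0.514 m/kyr

dip-slip = throw / sin(dip) = 91.7 m / sin(76°) = 94.51 m
rate = 94.51 m / 184 ka = 0.000514 m/yr = 0.514 m/kyr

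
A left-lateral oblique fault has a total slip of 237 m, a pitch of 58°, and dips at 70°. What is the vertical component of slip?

189 m

dip-slip = net slip × sin(rake) = 237 m × sin(58°) = 201 m
throw = dip-slip × sin(dip) = 201 × sin(70°) = 189 m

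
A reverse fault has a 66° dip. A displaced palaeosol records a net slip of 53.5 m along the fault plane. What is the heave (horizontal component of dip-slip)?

21.8 m

heave = dip-slip × cos(dip) = 53.5 m × cos(66°) = 21.8 m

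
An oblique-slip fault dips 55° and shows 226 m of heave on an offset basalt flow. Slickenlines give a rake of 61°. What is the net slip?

dip-slip = heave / cos(dip) = 226 / cos(55°) = 394 m
net slip = dip-slip / sin(rake) = 394 / sin(61°) = 451 m

451 m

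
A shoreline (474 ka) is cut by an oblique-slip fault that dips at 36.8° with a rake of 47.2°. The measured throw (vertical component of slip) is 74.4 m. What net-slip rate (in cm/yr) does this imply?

0.0357 cm/yr

dip-slip = throw / sin(dip) = 74.4 / sin(36.8°) = 124.2 m
net slip = dip-slip / sin(rake) = 124.2 / sin(47.2°) = 169.3 m
rate = 169.3 m / 474 ka = 0.000357 m/yr = 0.0357 cm/yr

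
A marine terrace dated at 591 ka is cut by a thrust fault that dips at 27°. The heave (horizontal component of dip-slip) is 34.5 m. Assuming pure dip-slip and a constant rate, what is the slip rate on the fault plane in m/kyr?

0.0655 m/kyr

dip-slip = heave / cos(dip) = 34.5 m / cos(27°) = 38.72 m
rate = 38.72 m / 591 ka = 0.0000655 m/yr = 0.0655 m/kyr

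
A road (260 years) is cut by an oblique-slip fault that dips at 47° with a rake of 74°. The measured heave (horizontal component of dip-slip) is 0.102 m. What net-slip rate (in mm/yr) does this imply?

dip-slip = heave / cos(dip) = 0.102 / cos(47°) = 0.1496 m
net slip = dip-slip / sin(rake) = 0.1496 / sin(74°) = 0.1556 m
rate = 0.1556 m / 260 years = 0.000598 m/yr = 0.598 mm/yr

0.598 mm/yr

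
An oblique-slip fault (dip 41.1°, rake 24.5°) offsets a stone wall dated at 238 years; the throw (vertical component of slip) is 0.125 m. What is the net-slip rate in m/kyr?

1.93 m/kyr

dip-slip = throw / sin(dip) = 0.125 / sin(41.1°) = 0.1902 m
net slip = dip-slip / sin(rake) = 0.1902 / sin(24.5°) = 0.4585 m
rate = 0.4585 m / 238 years = 0.00193 m/yr = 1.93 m/kyr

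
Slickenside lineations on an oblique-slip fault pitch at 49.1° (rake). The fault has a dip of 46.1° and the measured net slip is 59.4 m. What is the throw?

dip-slip = net slip × sin(rake) = 59.4 m × sin(49.1°) = 44.90 m
throw = dip-slip × sin(dip) = 44.90 × sin(46.1°) = 32.4 m

32.4 m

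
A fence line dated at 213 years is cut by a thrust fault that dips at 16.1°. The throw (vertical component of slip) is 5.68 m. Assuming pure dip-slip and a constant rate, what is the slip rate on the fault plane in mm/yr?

96.2 mm/yr

dip-slip = throw / sin(dip) = 5.68 m / sin(16.1°) = 20.48 m
rate = 20.48 m / 213 years = 0.0962 m/yr = 96.2 mm/yr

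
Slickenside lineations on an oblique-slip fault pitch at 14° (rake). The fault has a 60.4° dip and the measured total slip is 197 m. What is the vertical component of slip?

dip-slip = net slip × sin(rake) = 197 m × sin(14°) = 47.66 m
throw = dip-slip × sin(dip) = 47.66 × sin(60.4°) = 41.4 m

41.4 m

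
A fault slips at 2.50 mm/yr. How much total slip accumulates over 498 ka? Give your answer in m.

slip = rate × time = 2.50 mm/yr × 498 ka = 1240 m

1240 m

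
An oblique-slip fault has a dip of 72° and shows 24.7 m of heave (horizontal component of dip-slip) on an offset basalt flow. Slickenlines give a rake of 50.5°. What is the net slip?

104 m

dip-slip = heave / cos(dip) = 24.7 / cos(72°) = 79.93 m
net slip = dip-slip / sin(rake) = 79.93 / sin(50.5°) = 104 m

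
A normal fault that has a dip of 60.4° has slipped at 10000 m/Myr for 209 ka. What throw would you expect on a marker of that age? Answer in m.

dip-slip = rate × time = 10000 m/Myr × 209 ka = 2090 m
throw = dip-slip × sin(dip) = 2090 × sin(60.4°) = 1820 m

1820 m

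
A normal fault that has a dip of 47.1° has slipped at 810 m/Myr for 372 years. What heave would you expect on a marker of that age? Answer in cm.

dip-slip = rate × time = 810 m/Myr × 372 years = 0.3013 m
heave = dip-slip × cos(dip) = 0.3013 × cos(47.1°) = 0.205 m = 20.5 cm

20.5 cm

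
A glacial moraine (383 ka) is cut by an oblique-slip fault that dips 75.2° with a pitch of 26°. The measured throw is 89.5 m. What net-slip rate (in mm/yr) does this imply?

0.551 mm/yr

dip-slip = throw / sin(dip) = 89.5 / sin(75.2°) = 92.57 m
net slip = dip-slip / sin(rake) = 92.57 / sin(26°) = 211.2 m
rate = 211.2 m / 383 ka = 0.000551 m/yr = 0.551 mm/yr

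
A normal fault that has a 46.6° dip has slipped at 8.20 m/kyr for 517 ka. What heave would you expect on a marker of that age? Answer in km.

dip-slip = rate × time = 8.20 m/kyr × 517 ka = 4239 m
heave = dip-slip × cos(dip) = 4239 × cos(46.6°) = 2910 m = 2.91 km

2.91 km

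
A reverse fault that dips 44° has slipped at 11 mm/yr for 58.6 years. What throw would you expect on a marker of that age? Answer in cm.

dip-slip = rate × time = 11 mm/yr × 58.6 years = 0.6446 m
throw = dip-slip × sin(dip) = 0.6446 × sin(44°) = 0.448 m = 44.8 cm

44.8 cm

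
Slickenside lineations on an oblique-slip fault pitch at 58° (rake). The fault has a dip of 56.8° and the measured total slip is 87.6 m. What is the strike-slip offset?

strike-slip = net slip × cos(rake) = 87.6 m × cos(58°) = 46.4 m

46.4 m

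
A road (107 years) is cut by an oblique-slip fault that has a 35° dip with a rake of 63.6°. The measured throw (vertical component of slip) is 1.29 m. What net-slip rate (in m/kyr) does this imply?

dip-slip = throw / sin(dip) = 1.29 / sin(35°) = 2.249 m
net slip = dip-slip / sin(rake) = 2.249 / sin(63.6°) = 2.511 m
rate = 2.511 m / 107 years = 0.0235 m/yr = 23.5 m/kyr

23.5 m/kyr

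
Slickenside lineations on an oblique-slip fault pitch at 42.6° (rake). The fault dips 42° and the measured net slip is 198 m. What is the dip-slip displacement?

134 m

dip-slip = net slip × sin(rake) = 198 m × sin(42.6°) = 134 m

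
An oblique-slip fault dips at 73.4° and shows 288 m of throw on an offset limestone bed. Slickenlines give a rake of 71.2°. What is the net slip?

317 m

dip-slip = throw / sin(dip) = 288 / sin(73.4°) = 300.5 m
net slip = dip-slip / sin(rake) = 300.5 / sin(71.2°) = 317 m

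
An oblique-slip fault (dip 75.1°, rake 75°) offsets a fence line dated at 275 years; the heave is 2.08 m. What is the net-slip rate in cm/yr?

3.05 cm/yr

dip-slip = heave / cos(dip) = 2.08 / cos(75.1°) = 8.089 m
net slip = dip-slip / sin(rake) = 8.089 / sin(75°) = 8.375 m
rate = 8.375 m / 275 years = 0.0305 m/yr = 3.05 cm/yr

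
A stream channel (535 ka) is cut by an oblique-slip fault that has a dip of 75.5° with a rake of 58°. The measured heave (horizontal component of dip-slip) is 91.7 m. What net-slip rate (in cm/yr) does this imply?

0.0807 cm/yr

dip-slip = heave / cos(dip) = 91.7 / cos(75.5°) = 366.2 m
net slip = dip-slip / sin(rake) = 366.2 / sin(58°) = 431.9 m
rate = 431.9 m / 535 ka = 0.000807 m/yr = 0.0807 cm/yr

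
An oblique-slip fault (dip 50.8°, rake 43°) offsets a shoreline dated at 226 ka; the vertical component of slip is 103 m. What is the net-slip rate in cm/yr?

0.0862 cm/yr

dip-slip = throw / sin(dip) = 103 / sin(50.8°) = 132.9 m
net slip = dip-slip / sin(rake) = 132.9 / sin(43°) = 194.9 m
rate = 194.9 m / 226 ka = 0.000862 m/yr = 0.0862 cm/yr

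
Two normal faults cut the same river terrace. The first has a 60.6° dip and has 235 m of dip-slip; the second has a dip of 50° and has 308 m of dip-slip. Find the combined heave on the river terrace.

313 m

heave_A = 235 × cos(60.6°) = 115.4 m
heave_B = 308 × cos(50°) = 198 m
total = 115.4 + 198 = 313 m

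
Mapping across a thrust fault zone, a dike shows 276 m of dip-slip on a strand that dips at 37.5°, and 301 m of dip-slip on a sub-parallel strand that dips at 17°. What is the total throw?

throw_A = 276 × sin(37.5°) = 168 m
throw_B = 301 × sin(17°) = 88 m
total = 168 + 88 = 256 m

256 m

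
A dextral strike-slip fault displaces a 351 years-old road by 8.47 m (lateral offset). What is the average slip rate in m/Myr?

24100 m/Myr

rate = 8.47 m / 351 years = 0.0241 m/yr = 24100 m/Myr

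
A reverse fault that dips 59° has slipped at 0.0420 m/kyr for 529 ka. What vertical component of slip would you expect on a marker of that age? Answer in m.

19 m

dip-slip = rate × time = 0.0420 m/kyr × 529 ka = 22.22 m
throw = dip-slip × sin(dip) = 22.22 × sin(59°) = 19 m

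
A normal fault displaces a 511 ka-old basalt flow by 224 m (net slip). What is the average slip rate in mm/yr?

rate = 224 m / 511 ka = 0.000438 m/yr = 0.438 mm/yr

0.438 mm/yr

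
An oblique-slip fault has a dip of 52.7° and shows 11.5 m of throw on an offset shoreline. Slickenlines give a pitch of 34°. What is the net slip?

dip-slip = throw / sin(dip) = 11.5 / sin(52.7°) = 14.46 m
net slip = dip-slip / sin(rake) = 14.46 / sin(34°) = 25.9 m

25.9 m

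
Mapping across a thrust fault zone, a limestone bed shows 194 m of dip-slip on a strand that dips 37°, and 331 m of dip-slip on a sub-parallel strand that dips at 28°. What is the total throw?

272 m

throw_A = 194 × sin(37°) = 116.8 m
throw_B = 331 × sin(28°) = 155.4 m
total = 116.8 + 155.4 = 272 m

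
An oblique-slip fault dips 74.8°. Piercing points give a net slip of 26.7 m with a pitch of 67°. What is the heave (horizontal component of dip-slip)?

dip-slip = net slip × sin(rake) = 26.7 m × sin(67°) = 24.58 m
heave = dip-slip × cos(dip) = 24.58 × cos(74.8°) = 6.44 m

6.44 m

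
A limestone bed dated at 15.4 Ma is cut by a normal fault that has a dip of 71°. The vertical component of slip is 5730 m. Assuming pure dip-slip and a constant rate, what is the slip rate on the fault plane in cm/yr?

0.0394 cm/yr

dip-slip = throw / sin(dip) = 5730 m / sin(71°) = 6060 m
rate = 6060 m / 15.4 Ma = 0.000394 m/yr = 0.0394 cm/yr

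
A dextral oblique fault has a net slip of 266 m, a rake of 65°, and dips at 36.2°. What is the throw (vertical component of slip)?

142 m

dip-slip = net slip × sin(rake) = 266 m × sin(65°) = 241.1 m
throw = dip-slip × sin(dip) = 241.1 × sin(36.2°) = 142 m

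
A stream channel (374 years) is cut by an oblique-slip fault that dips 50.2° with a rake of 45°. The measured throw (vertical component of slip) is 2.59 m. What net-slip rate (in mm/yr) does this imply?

dip-slip = throw / sin(dip) = 2.59 / sin(50.2°) = 3.371 m
net slip = dip-slip / sin(rake) = 3.371 / sin(45°) = 4.768 m
rate = 4.768 m / 374 years = 0.0127 m/yr = 12.7 mm/yr

12.7 mm/yr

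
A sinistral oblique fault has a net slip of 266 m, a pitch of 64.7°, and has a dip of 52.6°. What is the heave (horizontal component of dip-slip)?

146 m

dip-slip = net slip × sin(rake) = 266 m × sin(64.7°) = 240.5 m
heave = dip-slip × cos(dip) = 240.5 × cos(52.6°) = 146 m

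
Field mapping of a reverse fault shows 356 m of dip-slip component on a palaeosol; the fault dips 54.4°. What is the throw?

289 m

throw = dip-slip × sin(dip) = 356 m × sin(54.4°) = 289 m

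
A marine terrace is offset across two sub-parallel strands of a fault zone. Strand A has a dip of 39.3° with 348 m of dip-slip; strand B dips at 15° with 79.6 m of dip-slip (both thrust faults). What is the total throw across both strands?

throw_A = 348 × sin(39.3°) = 220.4 m
throw_B = 79.6 × sin(15°) = 20.60 m
total = 220.4 + 20.60 = 241 m

241 m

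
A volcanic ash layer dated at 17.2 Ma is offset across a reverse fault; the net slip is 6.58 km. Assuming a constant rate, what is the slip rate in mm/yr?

rate = 6.58 km / 17.2 Ma = 0.000383 m/yr = 0.383 mm/yr

0.383 mm/yr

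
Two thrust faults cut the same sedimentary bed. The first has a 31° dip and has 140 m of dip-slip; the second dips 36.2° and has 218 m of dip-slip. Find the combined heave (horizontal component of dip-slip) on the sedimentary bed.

296 m

heave_A = 140 × cos(31°) = 120 m
heave_B = 218 × cos(36.2°) = 175.9 m
total = 120 + 175.9 = 296 m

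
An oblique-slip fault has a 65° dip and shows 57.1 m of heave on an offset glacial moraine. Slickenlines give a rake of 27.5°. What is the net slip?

293 m

dip-slip = heave / cos(dip) = 57.1 / cos(65°) = 135.1 m
net slip = dip-slip / sin(rake) = 135.1 / sin(27.5°) = 293 m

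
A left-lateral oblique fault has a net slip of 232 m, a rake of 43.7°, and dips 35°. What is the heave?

dip-slip = net slip × sin(rake) = 232 m × sin(43.7°) = 160.3 m
heave = dip-slip × cos(dip) = 160.3 × cos(35°) = 131 m

131 m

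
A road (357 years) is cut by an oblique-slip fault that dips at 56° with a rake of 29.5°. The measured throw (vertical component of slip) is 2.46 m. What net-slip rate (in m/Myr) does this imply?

16900 m/Myr

dip-slip = throw / sin(dip) = 2.46 / sin(56°) = 2.967 m
net slip = dip-slip / sin(rake) = 2.967 / sin(29.5°) = 6.026 m
rate = 6.026 m / 357 years = 0.0169 m/yr = 16900 m/Myr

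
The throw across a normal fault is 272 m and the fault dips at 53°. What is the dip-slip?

341 m

dip-slip = throw / sin(dip) = 272 / sin(53°) = 341 m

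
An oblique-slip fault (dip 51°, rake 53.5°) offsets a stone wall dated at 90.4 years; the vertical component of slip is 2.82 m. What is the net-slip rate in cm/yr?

dip-slip = throw / sin(dip) = 2.82 / sin(51°) = 3.629 m
net slip = dip-slip / sin(rake) = 3.629 / sin(53.5°) = 4.514 m
rate = 4.514 m / 90.4 years = 0.0499 m/yr = 4.99 cm/yr

4.99 cm/yr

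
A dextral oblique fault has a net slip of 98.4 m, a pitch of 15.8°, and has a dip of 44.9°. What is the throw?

18.9 m

dip-slip = net slip × sin(rake) = 98.4 m × sin(15.8°) = 26.79 m
throw = dip-slip × sin(dip) = 26.79 × sin(44.9°) = 18.9 m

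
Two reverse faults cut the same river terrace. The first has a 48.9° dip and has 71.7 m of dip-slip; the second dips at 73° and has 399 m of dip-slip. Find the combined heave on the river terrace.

164 m

heave_A = 71.7 × cos(48.9°) = 47.13 m
heave_B = 399 × cos(73°) = 116.7 m
total = 47.13 + 116.7 = 164 m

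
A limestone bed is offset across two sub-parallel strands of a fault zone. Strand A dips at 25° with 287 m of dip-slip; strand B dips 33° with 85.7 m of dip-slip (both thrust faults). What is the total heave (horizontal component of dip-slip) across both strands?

332 m

heave_A = 287 × cos(25°) = 260.1 m
heave_B = 85.7 × cos(33°) = 71.87 m
total = 260.1 + 71.87 = 332 m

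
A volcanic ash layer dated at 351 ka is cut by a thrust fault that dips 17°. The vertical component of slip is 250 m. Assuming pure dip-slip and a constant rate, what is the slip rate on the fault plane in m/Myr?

2440 m/Myr

dip-slip = throw / sin(dip) = 250 m / sin(17°) = 855.1 m
rate = 855.1 m / 351 ka = 0.00244 m/yr = 2440 m/Myr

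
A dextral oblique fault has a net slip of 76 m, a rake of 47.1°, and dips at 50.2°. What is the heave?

dip-slip = net slip × sin(rake) = 76 m × sin(47.1°) = 55.67 m
heave = dip-slip × cos(dip) = 55.67 × cos(50.2°) = 35.6 m

35.6 m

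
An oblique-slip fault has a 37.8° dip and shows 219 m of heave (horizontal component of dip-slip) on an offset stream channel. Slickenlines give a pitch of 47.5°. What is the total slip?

dip-slip = heave / cos(dip) = 219 / cos(37.8°) = 277.2 m
net slip = dip-slip / sin(rake) = 277.2 / sin(47.5°) = 376 m

376 m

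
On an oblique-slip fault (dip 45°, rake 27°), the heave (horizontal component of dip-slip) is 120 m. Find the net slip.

dip-slip = heave / cos(dip) = 120 / cos(45°) = 169.7 m
net slip = dip-slip / sin(rake) = 169.7 / sin(27°) = 374 m

374 m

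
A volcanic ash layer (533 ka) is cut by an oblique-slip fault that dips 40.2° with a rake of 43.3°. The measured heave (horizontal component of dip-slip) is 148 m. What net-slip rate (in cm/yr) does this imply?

0.0530 cm/yr

dip-slip = heave / cos(dip) = 148 / cos(40.2°) = 193.8 m
net slip = dip-slip / sin(rake) = 193.8 / sin(43.3°) = 282.5 m
rate = 282.5 m / 533 ka = 0.000530 m/yr = 0.0530 cm/yr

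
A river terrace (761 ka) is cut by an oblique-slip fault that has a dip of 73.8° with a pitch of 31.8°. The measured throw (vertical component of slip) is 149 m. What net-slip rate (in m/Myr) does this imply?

dip-slip = throw / sin(dip) = 149 / sin(73.8°) = 155.2 m
net slip = dip-slip / sin(rake) = 155.2 / sin(31.8°) = 294.4 m
rate = 294.4 m / 761 ka = 0.000387 m/yr = 387 m/Myr

387 m/Myr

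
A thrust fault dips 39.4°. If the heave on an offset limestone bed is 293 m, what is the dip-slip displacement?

379 m

dip-slip = heave / cos(dip) = 293 / cos(39.4°) = 379 m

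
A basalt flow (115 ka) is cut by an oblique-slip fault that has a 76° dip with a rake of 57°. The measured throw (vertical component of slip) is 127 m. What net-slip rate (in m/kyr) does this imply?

dip-slip = throw / sin(dip) = 127 / sin(76°) = 130.9 m
net slip = dip-slip / sin(rake) = 130.9 / sin(57°) = 156.1 m
rate = 156.1 m / 115 ka = 0.00136 m/yr = 1.36 m/kyr

1.36 m/kyr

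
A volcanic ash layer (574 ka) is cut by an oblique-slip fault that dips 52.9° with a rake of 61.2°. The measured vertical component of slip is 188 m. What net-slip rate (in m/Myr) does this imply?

dip-slip = throw / sin(dip) = 188 / sin(52.9°) = 235.7 m
net slip = dip-slip / sin(rake) = 235.7 / sin(61.2°) = 269 m
rate = 269 m / 574 ka = 0.000469 m/yr = 469 m/Myr

469 m/Myr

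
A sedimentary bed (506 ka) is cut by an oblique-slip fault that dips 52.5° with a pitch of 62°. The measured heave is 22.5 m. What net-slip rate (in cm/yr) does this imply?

0.00827 cm/yr

dip-slip = heave / cos(dip) = 22.5 / cos(52.5°) = 36.96 m
net slip = dip-slip / sin(rake) = 36.96 / sin(62°) = 41.86 m
rate = 41.86 m / 506 ka = 0.0000827 m/yr = 0.00827 cm/yr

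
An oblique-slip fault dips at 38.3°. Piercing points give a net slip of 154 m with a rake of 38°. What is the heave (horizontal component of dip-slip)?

dip-slip = net slip × sin(rake) = 154 m × sin(38°) = 94.81 m
heave = dip-slip × cos(dip) = 94.81 × cos(38.3°) = 74.4 m

74.4 m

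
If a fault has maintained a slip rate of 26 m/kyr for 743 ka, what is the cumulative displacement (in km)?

19.3 km

slip = rate × time = 26 m/kyr × 743 ka = 19300 m = 19.3 km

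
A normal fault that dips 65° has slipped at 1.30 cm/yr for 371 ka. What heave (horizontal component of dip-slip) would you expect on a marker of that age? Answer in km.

dip-slip = rate × time = 1.30 cm/yr × 371 ka = 4823 m
heave = dip-slip × cos(dip) = 4823 × cos(65°) = 2040 m = 2.04 km

2.04 km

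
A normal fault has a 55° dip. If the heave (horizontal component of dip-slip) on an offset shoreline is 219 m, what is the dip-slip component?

dip-slip = heave / cos(dip) = 219 / cos(55°) = 382 m

382 m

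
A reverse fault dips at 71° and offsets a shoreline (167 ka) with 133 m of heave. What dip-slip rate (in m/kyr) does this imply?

2.45 m/kyr

dip-slip = heave / cos(dip) = 133 m / cos(71°) = 408.5 m
rate = 408.5 m / 167 ka = 0.00245 m/yr = 2.45 m/kyr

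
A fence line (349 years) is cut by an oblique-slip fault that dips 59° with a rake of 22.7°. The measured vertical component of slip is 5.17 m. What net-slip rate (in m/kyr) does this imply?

44.8 m/kyr

dip-slip = throw / sin(dip) = 5.17 / sin(59°) = 6.031 m
net slip = dip-slip / sin(rake) = 6.031 / sin(22.7°) = 15.63 m
rate = 15.63 m / 349 years = 0.0448 m/yr = 44.8 m/kyr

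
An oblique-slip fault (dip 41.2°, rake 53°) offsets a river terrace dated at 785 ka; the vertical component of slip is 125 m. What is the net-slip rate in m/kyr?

dip-slip = throw / sin(dip) = 125 / sin(41.2°) = 189.8 m
net slip = dip-slip / sin(rake) = 189.8 / sin(53°) = 237.6 m
rate = 237.6 m / 785 ka = 0.000303 m/yr = 0.303 m/kyr

0.303 m/kyr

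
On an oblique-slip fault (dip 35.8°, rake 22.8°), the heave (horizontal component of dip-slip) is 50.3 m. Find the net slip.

160 m

dip-slip = heave / cos(dip) = 50.3 / cos(35.8°) = 62.02 m
net slip = dip-slip / sin(rake) = 62.02 / sin(22.8°) = 160 m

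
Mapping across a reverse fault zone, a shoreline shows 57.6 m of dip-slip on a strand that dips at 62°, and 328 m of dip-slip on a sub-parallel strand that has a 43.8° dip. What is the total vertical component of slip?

throw_A = 57.6 × sin(62°) = 50.86 m
throw_B = 328 × sin(43.8°) = 227 m
total = 50.86 + 227 = 278 m

278 m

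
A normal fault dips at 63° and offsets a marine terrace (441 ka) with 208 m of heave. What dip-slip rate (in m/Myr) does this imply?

dip-slip = heave / cos(dip) = 208 m / cos(63°) = 458.2 m
rate = 458.2 m / 441 ka = 0.00104 m/yr = 1040 m/Myr

1040 m/Myr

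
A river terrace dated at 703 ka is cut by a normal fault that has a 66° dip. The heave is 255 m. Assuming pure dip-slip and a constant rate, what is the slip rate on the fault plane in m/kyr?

dip-slip = heave / cos(dip) = 255 m / cos(66°) = 626.9 m
rate = 626.9 m / 703 ka = 0.000892 m/yr = 0.892 m/kyr

0.892 m/kyr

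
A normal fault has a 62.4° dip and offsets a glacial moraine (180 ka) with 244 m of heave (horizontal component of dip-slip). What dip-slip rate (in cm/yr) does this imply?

0.293 cm/yr

dip-slip = heave / cos(dip) = 244 m / cos(62.4°) = 526.7 m
rate = 526.7 m / 180 ka = 0.00293 m/yr = 0.293 cm/yr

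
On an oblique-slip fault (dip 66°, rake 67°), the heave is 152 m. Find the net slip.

406 m

dip-slip = heave / cos(dip) = 152 / cos(66°) = 373.7 m
net slip = dip-slip / sin(rake) = 373.7 / sin(67°) = 406 m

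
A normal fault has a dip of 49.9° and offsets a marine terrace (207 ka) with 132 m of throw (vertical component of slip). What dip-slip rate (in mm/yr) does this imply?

0.834 mm/yr

dip-slip = throw / sin(dip) = 132 m / sin(49.9°) = 172.6 m
rate = 172.6 m / 207 ka = 0.000834 m/yr = 0.834 mm/yr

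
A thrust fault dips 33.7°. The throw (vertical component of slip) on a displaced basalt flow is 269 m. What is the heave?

403 m

heave = throw / tan(dip) = 269 / tan(33.7°) = 403 m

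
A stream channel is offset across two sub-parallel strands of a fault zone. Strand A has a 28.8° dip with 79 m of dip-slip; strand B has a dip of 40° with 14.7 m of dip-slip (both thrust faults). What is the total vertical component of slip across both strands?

47.5 m

throw_A = 79 × sin(28.8°) = 38.06 m
throw_B = 14.7 × sin(40°) = 9.449 m
total = 38.06 + 9.449 = 47.5 m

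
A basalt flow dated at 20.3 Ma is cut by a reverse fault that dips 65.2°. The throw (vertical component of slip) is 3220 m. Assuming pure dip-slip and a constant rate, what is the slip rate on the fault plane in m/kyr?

0.175 m/kyr

dip-slip = throw / sin(dip) = 3220 m / sin(65.2°) = 3547 m
rate = 3547 m / 20.3 Ma = 0.000175 m/yr = 0.175 m/kyr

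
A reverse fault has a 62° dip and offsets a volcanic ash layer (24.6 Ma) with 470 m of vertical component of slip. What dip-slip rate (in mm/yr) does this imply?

0.0216 mm/yr

dip-slip = throw / sin(dip) = 470 m / sin(62°) = 532.3 m
rate = 532.3 m / 24.6 Ma = 0.0000216 m/yr = 0.0216 mm/yr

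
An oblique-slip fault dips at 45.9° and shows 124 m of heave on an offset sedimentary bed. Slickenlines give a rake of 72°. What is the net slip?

187 m

dip-slip = heave / cos(dip) = 124 / cos(45.9°) = 178.2 m
net slip = dip-slip / sin(rake) = 178.2 / sin(72°) = 187 m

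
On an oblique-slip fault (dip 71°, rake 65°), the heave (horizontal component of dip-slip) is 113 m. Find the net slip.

383 m

dip-slip = heave / cos(dip) = 113 / cos(71°) = 347.1 m
net slip = dip-slip / sin(rake) = 347.1 / sin(65°) = 383 m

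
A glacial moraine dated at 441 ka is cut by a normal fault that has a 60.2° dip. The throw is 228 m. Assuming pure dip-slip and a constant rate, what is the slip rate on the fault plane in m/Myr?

596 m/Myr

dip-slip = throw / sin(dip) = 228 m / sin(60.2°) = 262.7 m
rate = 262.7 m / 441 ka = 0.000596 m/yr = 596 m/Myr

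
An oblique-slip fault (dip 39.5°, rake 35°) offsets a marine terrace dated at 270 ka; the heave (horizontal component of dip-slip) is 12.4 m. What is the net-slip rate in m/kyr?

0.104 m/kyr

dip-slip = heave / cos(dip) = 12.4 / cos(39.5°) = 16.07 m
net slip = dip-slip / sin(rake) = 16.07 / sin(35°) = 28.02 m
rate = 28.02 m / 270 ka = 0.000104 m/yr = 0.104 m/kyr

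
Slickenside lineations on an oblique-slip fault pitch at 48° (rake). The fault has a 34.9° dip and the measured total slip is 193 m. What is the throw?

dip-slip = net slip × sin(rake) = 193 m × sin(48°) = 143.4 m
throw = dip-slip × sin(dip) = 143.4 × sin(34.9°) = 82.1 m

82.1 m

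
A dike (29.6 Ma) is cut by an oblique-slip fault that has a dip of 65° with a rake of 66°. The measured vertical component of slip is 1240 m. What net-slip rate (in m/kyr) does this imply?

dip-slip = throw / sin(dip) = 1240 / sin(65°) = 1368 m
net slip = dip-slip / sin(rake) = 1368 / sin(66°) = 1498 m
rate = 1498 m / 29.6 Ma = 0.0000506 m/yr = 0.0506 m/kyr

0.0506 m/kyr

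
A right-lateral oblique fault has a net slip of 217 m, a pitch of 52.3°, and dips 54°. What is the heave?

dip-slip = net slip × sin(rake) = 217 m × sin(52.3°) = 171.7 m
heave = dip-slip × cos(dip) = 171.7 × cos(54°) = 101 m

101 m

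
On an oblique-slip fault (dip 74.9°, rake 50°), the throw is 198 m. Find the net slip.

268 m

dip-slip = throw / sin(dip) = 198 / sin(74.9°) = 205.1 m
net slip = dip-slip / sin(rake) = 205.1 / sin(50°) = 268 m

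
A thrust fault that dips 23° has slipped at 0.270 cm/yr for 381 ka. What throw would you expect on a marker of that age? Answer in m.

dip-slip = rate × time = 0.270 cm/yr × 381 ka = 1029 m
throw = dip-slip × sin(dip) = 1029 × sin(23°) = 402 m

402 m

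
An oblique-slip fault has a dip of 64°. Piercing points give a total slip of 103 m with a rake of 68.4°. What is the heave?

dip-slip = net slip × sin(rake) = 103 m × sin(68.4°) = 95.77 m
heave = dip-slip × cos(dip) = 95.77 × cos(64°) = 42 m

42 m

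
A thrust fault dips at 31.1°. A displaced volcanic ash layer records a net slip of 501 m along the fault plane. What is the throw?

259 m

throw = dip-slip × sin(dip) = 501 m × sin(31.1°) = 259 m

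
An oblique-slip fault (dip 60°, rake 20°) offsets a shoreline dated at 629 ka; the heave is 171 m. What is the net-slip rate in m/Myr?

dip-slip = heave / cos(dip) = 171 / cos(60°) = 342 m
net slip = dip-slip / sin(rake) = 342 / sin(20°) = 999.9 m
rate = 999.9 m / 629 ka = 0.00159 m/yr = 1590 m/Myr

1590 m/Myr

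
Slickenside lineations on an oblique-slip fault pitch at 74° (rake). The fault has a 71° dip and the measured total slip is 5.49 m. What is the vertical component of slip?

4.99 m

dip-slip = net slip × sin(rake) = 5.49 m × sin(74°) = 5.277 m
throw = dip-slip × sin(dip) = 5.277 × sin(71°) = 4.99 m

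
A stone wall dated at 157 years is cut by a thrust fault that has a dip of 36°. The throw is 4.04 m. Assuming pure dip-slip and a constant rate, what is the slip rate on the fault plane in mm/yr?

dip-slip = throw / sin(dip) = 4.04 m / sin(36°) = 6.873 m
rate = 6.873 m / 157 years = 0.0438 m/yr = 43.8 mm/yr

43.8 mm/yr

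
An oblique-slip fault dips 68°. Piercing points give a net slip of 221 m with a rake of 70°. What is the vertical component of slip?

dip-slip = net slip × sin(rake) = 221 m × sin(70°) = 207.7 m
throw = dip-slip × sin(dip) = 207.7 × sin(68°) = 193 m

193 m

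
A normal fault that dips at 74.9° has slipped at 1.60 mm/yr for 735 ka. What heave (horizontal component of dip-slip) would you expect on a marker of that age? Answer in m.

dip-slip = rate × time = 1.60 mm/yr × 735 ka = 1176 m
heave = dip-slip × cos(dip) = 1176 × cos(74.9°) = 306 m

306 m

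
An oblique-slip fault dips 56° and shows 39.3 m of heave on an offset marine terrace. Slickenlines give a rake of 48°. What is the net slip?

dip-slip = heave / cos(dip) = 39.3 / cos(56°) = 70.28 m
net slip = dip-slip / sin(rake) = 70.28 / sin(48°) = 94.6 m

94.6 m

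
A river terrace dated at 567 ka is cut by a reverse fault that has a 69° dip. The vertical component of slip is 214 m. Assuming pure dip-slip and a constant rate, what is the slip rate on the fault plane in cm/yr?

0.0404 cm/yr

dip-slip = throw / sin(dip) = 214 m / sin(69°) = 229.2 m
rate = 229.2 m / 567 ka = 0.000404 m/yr = 0.0404 cm/yr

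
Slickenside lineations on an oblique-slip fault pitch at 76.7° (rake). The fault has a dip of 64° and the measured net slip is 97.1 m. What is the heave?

41.4 m

dip-slip = net slip × sin(rake) = 97.1 m × sin(76.7°) = 94.50 m
heave = dip-slip × cos(dip) = 94.50 × cos(64°) = 41.4 m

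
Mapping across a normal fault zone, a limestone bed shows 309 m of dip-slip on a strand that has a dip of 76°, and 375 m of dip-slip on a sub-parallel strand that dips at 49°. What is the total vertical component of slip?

throw_A = 309 × sin(76°) = 299.8 m
throw_B = 375 × sin(49°) = 283 m
total = 299.8 + 283 = 583 m

583 m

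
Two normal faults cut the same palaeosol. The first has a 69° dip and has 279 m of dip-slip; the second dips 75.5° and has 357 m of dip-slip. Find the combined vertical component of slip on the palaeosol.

606 m

throw_A = 279 × sin(69°) = 260.5 m
throw_B = 357 × sin(75.5°) = 345.6 m
total = 260.5 + 345.6 = 606 m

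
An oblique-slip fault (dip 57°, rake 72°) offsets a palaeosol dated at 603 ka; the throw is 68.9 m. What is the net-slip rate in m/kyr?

dip-slip = throw / sin(dip) = 68.9 / sin(57°) = 82.15 m
net slip = dip-slip / sin(rake) = 82.15 / sin(72°) = 86.38 m
rate = 86.38 m / 603 ka = 0.000143 m/yr = 0.143 m/kyr

0.143 m/kyr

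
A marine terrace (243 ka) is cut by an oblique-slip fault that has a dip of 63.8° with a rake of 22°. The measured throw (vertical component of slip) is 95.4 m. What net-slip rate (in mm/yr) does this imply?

1.17 mm/yr

dip-slip = throw / sin(dip) = 95.4 / sin(63.8°) = 106.3 m
net slip = dip-slip / sin(rake) = 106.3 / sin(22°) = 283.8 m
rate = 283.8 m / 243 ka = 0.00117 m/yr = 1.17 mm/yr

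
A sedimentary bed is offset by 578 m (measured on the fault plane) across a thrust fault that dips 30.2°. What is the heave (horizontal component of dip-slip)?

500 m

heave = dip-slip × cos(dip) = 578 m × cos(30.2°) = 500 m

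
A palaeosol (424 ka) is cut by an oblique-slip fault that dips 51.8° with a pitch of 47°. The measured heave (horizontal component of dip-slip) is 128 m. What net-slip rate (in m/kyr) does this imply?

0.667 m/kyr

dip-slip = heave / cos(dip) = 128 / cos(51.8°) = 207 m
net slip = dip-slip / sin(rake) = 207 / sin(47°) = 283 m
rate = 283 m / 424 ka = 0.000667 m/yr = 0.667 m/kyr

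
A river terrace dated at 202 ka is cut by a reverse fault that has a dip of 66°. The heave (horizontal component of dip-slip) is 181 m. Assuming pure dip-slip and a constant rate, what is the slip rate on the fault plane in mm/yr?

dip-slip = heave / cos(dip) = 181 m / cos(66°) = 445 m
rate = 445 m / 202 ka = 0.00220 m/yr = 2.20 mm/yr

2.20 mm/yr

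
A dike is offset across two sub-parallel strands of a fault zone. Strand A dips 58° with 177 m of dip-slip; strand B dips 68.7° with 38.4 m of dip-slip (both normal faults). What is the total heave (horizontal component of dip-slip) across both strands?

108 m

heave_A = 177 × cos(58°) = 93.80 m
heave_B = 38.4 × cos(68.7°) = 13.95 m
total = 93.80 + 13.95 = 108 m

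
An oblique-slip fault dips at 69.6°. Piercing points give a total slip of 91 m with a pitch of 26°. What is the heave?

13.9 m

dip-slip = net slip × sin(rake) = 91 m × sin(26°) = 39.89 m
heave = dip-slip × cos(dip) = 39.89 × cos(69.6°) = 13.9 m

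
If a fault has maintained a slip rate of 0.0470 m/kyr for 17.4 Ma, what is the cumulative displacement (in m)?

818 m

slip = rate × time = 0.0470 m/kyr × 17.4 Ma = 818 m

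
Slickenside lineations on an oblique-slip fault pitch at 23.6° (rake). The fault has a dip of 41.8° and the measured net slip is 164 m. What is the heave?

dip-slip = net slip × sin(rake) = 164 m × sin(23.6°) = 65.66 m
heave = dip-slip × cos(dip) = 65.66 × cos(41.8°) = 48.9 m

48.9 m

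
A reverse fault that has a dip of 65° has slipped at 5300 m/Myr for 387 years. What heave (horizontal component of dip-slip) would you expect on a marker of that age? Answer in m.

dip-slip = rate × time = 5300 m/Myr × 387 years = 2.051 m
heave = dip-slip × cos(dip) = 2.051 × cos(65°) = 0.867 m

0.867 m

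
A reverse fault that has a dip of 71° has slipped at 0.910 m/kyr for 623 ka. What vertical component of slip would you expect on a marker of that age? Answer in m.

536 m

dip-slip = rate × time = 0.910 m/kyr × 623 ka = 566.9 m
throw = dip-slip × sin(dip) = 566.9 × sin(71°) = 536 m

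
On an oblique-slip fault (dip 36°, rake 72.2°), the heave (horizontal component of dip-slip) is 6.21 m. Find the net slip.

8.06 m

dip-slip = heave / cos(dip) = 6.21 / cos(36°) = 7.676 m
net slip = dip-slip / sin(rake) = 7.676 / sin(72.2°) = 8.06 m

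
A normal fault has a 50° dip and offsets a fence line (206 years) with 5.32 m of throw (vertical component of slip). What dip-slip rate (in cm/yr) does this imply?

dip-slip = throw / sin(dip) = 5.32 m / sin(50°) = 6.945 m
rate = 6.945 m / 206 years = 0.0337 m/yr = 3.37 cm/yr

3.37 cm/yr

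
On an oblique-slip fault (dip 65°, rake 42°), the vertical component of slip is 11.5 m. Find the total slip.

19 m

dip-slip = throw / sin(dip) = 11.5 / sin(65°) = 12.69 m
net slip = dip-slip / sin(rake) = 12.69 / sin(42°) = 19 m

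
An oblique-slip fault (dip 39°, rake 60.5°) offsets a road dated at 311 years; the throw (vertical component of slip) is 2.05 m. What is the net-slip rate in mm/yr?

dip-slip = throw / sin(dip) = 2.05 / sin(39°) = 3.257 m
net slip = dip-slip / sin(rake) = 3.257 / sin(60.5°) = 3.743 m
rate = 3.743 m / 311 years = 0.0120 m/yr = 12 mm/yr

12 mm/yr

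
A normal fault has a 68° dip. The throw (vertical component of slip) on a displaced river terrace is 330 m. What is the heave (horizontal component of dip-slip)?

133 m

heave = throw / tan(dip) = 330 / tan(68°) = 133 m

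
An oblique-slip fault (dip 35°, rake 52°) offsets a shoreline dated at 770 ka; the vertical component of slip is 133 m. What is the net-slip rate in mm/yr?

0.382 mm/yr

dip-slip = throw / sin(dip) = 133 / sin(35°) = 231.9 m
net slip = dip-slip / sin(rake) = 231.9 / sin(52°) = 294.3 m
rate = 294.3 m / 770 ka = 0.000382 m/yr = 0.382 mm/yr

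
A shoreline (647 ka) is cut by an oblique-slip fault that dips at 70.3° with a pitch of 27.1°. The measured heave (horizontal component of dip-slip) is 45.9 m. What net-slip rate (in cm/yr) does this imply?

0.0462 cm/yr

dip-slip = heave / cos(dip) = 45.9 / cos(70.3°) = 136.2 m
net slip = dip-slip / sin(rake) = 136.2 / sin(27.1°) = 298.9 m
rate = 298.9 m / 647 ka = 0.000462 m/yr = 0.0462 cm/yr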